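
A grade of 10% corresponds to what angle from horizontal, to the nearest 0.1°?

tan θ = 10/100 = 0.1000
θ = arctan(0.1000) = 5.71°

5.7°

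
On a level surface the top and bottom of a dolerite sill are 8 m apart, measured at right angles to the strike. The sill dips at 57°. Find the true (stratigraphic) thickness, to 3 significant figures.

True thickness t = w · sin(dip) = 8 × sin 57°
t = 8 × 0.8387 = 6.709 m

6.71 m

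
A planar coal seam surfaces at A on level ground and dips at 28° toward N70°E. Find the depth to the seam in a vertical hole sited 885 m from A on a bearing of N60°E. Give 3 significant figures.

463 m

The hole lies 10° from the dip direction, so the down-dip offset is 885 × cos 10° = 871.55 m.
Depth = down-dip offset × tan(dip) = 871.55 × tan 28° = 871.55 × 0.5317
Depth = 463.41 m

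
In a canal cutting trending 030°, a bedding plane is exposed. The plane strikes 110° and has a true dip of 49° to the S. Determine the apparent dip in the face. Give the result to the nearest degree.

The section lies 80° from the strike.
tan(apparent dip) = tan 49° · sin 80° = 1.1329
apparent dip = arctan 1.1329 = 48.57°

49°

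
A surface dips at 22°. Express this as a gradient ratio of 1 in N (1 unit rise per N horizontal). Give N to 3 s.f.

1 in 2.48

1 : N means tan θ = 1/N, so N = 1/tan 22° = 1/0.4040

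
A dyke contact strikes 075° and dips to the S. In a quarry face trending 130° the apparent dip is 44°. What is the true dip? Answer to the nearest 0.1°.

49.7°

β = acute angle between strike 075° and section 130° = 55°.
tan δ = tan α / sin β = tan 44° / sin 55° = 0.9657 / 0.8192 = 1.1789
δ = arctan(1.1789) = 49.69°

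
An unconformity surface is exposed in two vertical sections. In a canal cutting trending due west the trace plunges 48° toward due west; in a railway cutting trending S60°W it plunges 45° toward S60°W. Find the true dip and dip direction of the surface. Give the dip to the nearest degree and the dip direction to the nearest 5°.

true dip 48°, dip direction 265°

Represent each trace as a vector plunging at its apparent dip toward its trend (east-north-up frame): v₁ = (-0.669, -0.000, -0.743), v₂ = (-0.612, -0.354, -0.707).
n = v₁ × v₂ = (-0.263, -0.018, 0.237) (taken with n_z > 0).
tan δ = √(n_x²+n_y²)/n_z = 0.263/0.237, so δ = 48.1°.
Dip direction = azimuth of (n_x, n_y) = atan2(-0.263, -0.018) = 266°.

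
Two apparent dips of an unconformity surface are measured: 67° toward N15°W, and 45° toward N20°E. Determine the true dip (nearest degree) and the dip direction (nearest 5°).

Each apparent-dip line lies in the plane. As unit vectors (x east, y north, z up), v₁ plunges 67°→N15°W and v₂ plunges 45°→N20°E.
Cross product v₁ × v₂ gives the pole to the plane: n ∝ (-0.345, 0.294, 0.158).
Dip δ = arctan(|n_h|/n_z) = arctan(0.453/0.158) = 70.7°.
The horizontal component of n points toward azimuth atan2(n_x, n_y) = 310°, the dip direction.

true dip 71°, dip direction 310°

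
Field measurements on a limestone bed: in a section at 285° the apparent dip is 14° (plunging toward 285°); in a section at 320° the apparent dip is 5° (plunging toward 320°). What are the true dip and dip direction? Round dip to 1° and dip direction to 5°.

true dip 18°, dip direction 245°

Each apparent-dip line lies in the plane. As unit vectors (x east, y north, z up), v₁ plunges 14°→285° and v₂ plunges 5°→320°.
The plane normal is n = v₁ × v₂ ∝ (-0.163, -0.073, 0.554).
tan δ = √(n_x²+n_y²)/n_z = 0.178/0.554, so δ = 17.8°.
Dip direction = azimuth of (n_x, n_y) = atan2(-0.163, -0.073) = 246°.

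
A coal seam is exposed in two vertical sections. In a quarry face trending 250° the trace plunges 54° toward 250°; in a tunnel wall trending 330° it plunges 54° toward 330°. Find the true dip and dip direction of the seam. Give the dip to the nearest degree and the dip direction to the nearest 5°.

true dip 61°, dip direction 290°

The two traces are lines in the plane: v₁ = (sin 250°·cos 54°, cos 250°·cos 54°, −sin 54°), v₂ = (sin 330°·cos 54°, cos 330°·cos 54°, −sin 54°).
n = v₁ × v₂ = (-0.574, 0.209, 0.340) (taken with n_z > 0).
True dip = arccos(n_z / |n|) = arccos(0.4863) = 60.9°.
The horizontal component of n points toward azimuth atan2(n_x, n_y) = 290°, the dip direction.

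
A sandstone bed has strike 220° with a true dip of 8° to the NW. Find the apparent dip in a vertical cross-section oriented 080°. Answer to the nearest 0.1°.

The section lies 40° from the strike.
tan α = tan 8° × sin 40° = 0.1405 × 0.6428 = 0.0903
α = arctan(0.0903) = 5.16°

5.2°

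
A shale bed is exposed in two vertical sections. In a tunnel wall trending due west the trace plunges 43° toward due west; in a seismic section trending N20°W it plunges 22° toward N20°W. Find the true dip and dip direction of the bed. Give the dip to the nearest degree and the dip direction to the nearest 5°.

Each apparent-dip line lies in the plane. As unit vectors (x east, y north, z up), v₁ plunges 43°→due west and v₂ plunges 22°→N20°W.
The plane normal is n = v₁ × v₂ ∝ (-0.594, 0.058, 0.637).
True dip = arccos(n_z / |n|) = arccos(0.7298) = 43.1°.
Dip direction = atan2(-0.594, 0.058) = 276° (azimuth of n's horizontal projection).

true dip 43°, dip direction 275°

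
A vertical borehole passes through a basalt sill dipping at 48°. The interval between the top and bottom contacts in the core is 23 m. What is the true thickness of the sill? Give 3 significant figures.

15.4 m

True thickness t = h · cos(dip) = 23 × cos 48°
t = 23 × 0.6691 = 15.390 m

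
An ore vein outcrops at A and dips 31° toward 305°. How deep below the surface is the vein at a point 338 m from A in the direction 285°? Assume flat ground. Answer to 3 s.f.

The hole lies 20° from the dip direction, so the down-dip offset is 338 × cos 20° = 317.62 m.
Depth = down-dip offset × tan(dip) = 317.62 × tan 31° = 317.62 × 0.6009
Depth = 190.84 m

191 m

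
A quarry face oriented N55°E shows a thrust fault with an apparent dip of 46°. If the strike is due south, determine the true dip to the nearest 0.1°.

51.7°

The section is 55° from the strike.
tan(true dip) = tan 46° / sin 55° = 1.2641
δ = arctan(1.2641) = 51.65°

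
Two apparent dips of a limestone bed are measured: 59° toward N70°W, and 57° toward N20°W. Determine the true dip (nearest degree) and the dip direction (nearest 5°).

true dip 61°, dip direction 310°

Represent each trace as a vector plunging at its apparent dip toward its trend (east-north-up frame): v₁ = (-0.484, 0.176, -0.857), v₂ = (-0.186, 0.512, -0.839).
Cross product v₁ × v₂ gives the pole to the plane: n ∝ (-0.291, 0.246, 0.215).
tan δ = √(n_x²+n_y²)/n_z = 0.381/0.215, so δ = 60.6°.
Dip direction = azimuth of (n_x, n_y) = atan2(-0.291, 0.246) = 310°.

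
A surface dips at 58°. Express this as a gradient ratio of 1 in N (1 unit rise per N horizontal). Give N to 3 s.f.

1 in 0.625

1 : N means tan θ = 1/N, so N = 1/tan 58° = 1/1.6003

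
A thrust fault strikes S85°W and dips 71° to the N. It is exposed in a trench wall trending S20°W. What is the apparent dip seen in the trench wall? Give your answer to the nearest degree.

69°

Angle between strike (S85°W) and section (S20°W): β = 65°.
tan α = tan 71° × sin 65° = 2.9042 × 0.9063 = 2.6321
α = arctan(2.6321) = 69.20°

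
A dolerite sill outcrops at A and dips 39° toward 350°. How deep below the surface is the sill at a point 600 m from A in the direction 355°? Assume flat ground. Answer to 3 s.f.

484 m

The hole lies 5° from the dip direction, so the down-dip offset is 600 × cos 5° = 597.72 m.
Depth = down-dip offset × tan(dip) = 597.72 × tan 39° = 597.72 × 0.8098
Depth = 484.02 m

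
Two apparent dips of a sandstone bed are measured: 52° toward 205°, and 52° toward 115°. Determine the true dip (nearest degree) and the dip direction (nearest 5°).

true dip 61°, dip direction 160°

Represent each trace as a vector plunging at its apparent dip toward its trend (east-north-up frame): v₁ = (-0.260, -0.558, -0.788), v₂ = (0.558, -0.260, -0.788).
The plane normal is n = v₁ × v₂ ∝ (0.235, -0.645, 0.379).
tan δ = √(n_x²+n_y²)/n_z = 0.686/0.379, so δ = 61.1°.
Dip direction = atan2(0.235, -0.645) = 160° (azimuth of n's horizontal projection).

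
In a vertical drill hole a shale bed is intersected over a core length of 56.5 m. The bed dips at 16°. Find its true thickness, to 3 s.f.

54.3 m

True thickness t = h · cos(dip) = 56.5 × cos 16°
t = 56.5 × 0.9613 = 54.311 m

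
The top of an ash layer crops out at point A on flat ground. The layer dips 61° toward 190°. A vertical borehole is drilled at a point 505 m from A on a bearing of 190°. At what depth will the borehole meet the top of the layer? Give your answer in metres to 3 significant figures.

911 m

The hole is directly down-dip from the outcrop, so the down-dip offset is 505 m.
Depth = down-dip offset × tan(dip) = 505.00 × tan 61° = 505.00 × 1.8040
Depth = 911.04 m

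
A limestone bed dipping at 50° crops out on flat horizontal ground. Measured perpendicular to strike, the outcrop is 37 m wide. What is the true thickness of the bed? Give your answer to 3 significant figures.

28.3 m

True thickness t = w · sin(dip) = 37 × sin 50°
t = 37 × 0.7660 = 28.344 m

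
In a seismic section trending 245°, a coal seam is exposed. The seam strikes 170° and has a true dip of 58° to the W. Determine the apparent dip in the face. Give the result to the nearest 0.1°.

57.1°

The strike is 170° and the section trends 245°; the acute angle between them is β = 75°.
tan(apparent dip) = tan 58° · sin 75° = 1.5458
apparent dip = arctan 1.5458 = 57.10°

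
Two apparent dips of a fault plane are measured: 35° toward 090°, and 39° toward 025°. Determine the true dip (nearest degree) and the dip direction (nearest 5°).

Each apparent-dip line lies in the plane. As unit vectors (x east, y north, z up), v₁ plunges 35°→090° and v₂ plunges 39°→025°.
The plane normal is n = v₁ × v₂ ∝ (0.404, 0.327, 0.577).
Dip δ = arctan(|n_h|/n_z) = arctan(0.520/0.577) = 42.0°.
The horizontal component of n points toward azimuth atan2(n_x, n_y) = 51°, the dip direction.

true dip 42°, dip direction 050°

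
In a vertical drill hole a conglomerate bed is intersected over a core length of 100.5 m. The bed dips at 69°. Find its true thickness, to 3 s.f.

True thickness t = h · cos(dip) = 100.5 × cos 69°
t = 100.5 × 0.3584 = 36.016 m

36.0 m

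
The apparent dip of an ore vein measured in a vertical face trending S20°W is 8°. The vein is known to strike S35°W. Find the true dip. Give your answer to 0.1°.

28.5°

β = acute angle between strike S35°W and section S20°W = 15°.
tan(true dip) = tan 8° / sin 15° = 0.5430
δ = arctan(0.5430) = 28.50°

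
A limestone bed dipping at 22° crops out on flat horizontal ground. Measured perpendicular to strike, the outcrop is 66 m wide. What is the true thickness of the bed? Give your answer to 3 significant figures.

24.7 m

True thickness t = w · sin(dip) = 66 × sin 22°
t = 66 × 0.3746 = 24.724 m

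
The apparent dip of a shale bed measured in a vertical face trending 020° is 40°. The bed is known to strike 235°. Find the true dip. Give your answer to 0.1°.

55.6°

The section is 35° from the strike.
tan(true dip) = tan 40° / sin 35° = 1.4629
δ = arctan(1.4629) = 55.64°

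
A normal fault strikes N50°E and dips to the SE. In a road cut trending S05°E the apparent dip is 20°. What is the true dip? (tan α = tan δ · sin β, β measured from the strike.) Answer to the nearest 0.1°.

β = acute angle between strike N50°E and section S05°E = 55°.
tan δ = tan α / sin β = tan 20° / sin 55° = 0.3640 / 0.8192 = 0.4443
δ = arctan(0.4443) = 23.96°

24.0°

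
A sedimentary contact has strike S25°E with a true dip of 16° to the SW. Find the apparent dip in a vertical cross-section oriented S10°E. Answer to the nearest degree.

The section lies 15° from the strike.
tan α = tan 16° × sin 15° = 0.2867 × 0.2588 = 0.0742
apparent dip = arctan 0.0742 = 4.24°

4°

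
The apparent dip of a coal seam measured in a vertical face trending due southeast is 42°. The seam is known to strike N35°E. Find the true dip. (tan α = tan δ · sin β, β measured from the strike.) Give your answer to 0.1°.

42.4°

β = acute angle between strike N35°E and section due southeast = 80°.
tan δ = tan α / sin β = tan 42° / sin 80° = 0.9004 / 0.9848 = 0.9143
δ = arctan(0.9143) = 42.44°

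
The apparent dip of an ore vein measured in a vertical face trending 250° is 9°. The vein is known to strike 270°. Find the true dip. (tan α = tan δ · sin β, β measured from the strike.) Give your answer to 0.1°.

24.8°

β = acute angle between strike 270° and section 250° = 20°.
tan(true dip) = tan 9° / sin 20° = 0.4631
true dip = arctan 0.4631 = 24.85°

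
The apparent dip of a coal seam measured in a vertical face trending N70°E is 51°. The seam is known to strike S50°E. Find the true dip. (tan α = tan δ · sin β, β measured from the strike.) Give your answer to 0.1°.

β = acute angle between strike S50°E and section N70°E = 60°.
tan(true dip) = tan 51° / sin 60° = 1.4259
true dip = arctan 1.4259 = 54.96°

55.0°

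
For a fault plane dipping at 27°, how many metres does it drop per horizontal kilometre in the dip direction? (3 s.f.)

510 m

drop per km = 1000 × tan 27° = 1000 × 0.5095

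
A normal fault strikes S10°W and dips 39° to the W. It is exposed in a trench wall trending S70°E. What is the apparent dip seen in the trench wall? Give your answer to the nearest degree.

Angle between strike (S10°W) and section (S70°E): β = 80°.
tan(apparent dip) = tan 39° · sin 80° = 0.7975
apparent dip = arctan 0.7975 = 38.57°

39°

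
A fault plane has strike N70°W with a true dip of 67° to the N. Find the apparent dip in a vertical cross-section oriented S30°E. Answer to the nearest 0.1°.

The strike is N70°W and the section trends S30°E; the acute angle between them is β = 40°.
tan(apparent dip) = tan 67° · sin 40° = 1.5143
apparent dip = arctan 1.5143 = 56.56°

56.6°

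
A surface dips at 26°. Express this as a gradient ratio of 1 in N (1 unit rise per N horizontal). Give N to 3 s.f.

1 in 2.05

1 : N means tan θ = 1/N, so N = 1/tan 26° = 1/0.4877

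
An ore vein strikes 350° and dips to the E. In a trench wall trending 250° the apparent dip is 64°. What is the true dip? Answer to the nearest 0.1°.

β = acute angle between strike 350° and section 250° = 80°.
tan(true dip) = tan 64° / sin 80° = 2.0819
true dip = arctan 2.0819 = 64.34°

64.3°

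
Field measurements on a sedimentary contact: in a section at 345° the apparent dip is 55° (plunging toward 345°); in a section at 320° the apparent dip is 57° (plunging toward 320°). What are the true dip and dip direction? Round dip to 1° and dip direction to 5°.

Represent each trace as a vector plunging at its apparent dip toward its trend (east-north-up frame): v₁ = (-0.148, 0.554, -0.819), v₂ = (-0.350, 0.417, -0.839).
The plane normal is n = v₁ × v₂ ∝ (-0.123, 0.162, 0.132).
tan δ = √(n_x²+n_y²)/n_z = 0.204/0.132, so δ = 57.0°.
The horizontal component of n points toward azimuth atan2(n_x, n_y) = 323°, the dip direction.

true dip 57°, dip direction 325°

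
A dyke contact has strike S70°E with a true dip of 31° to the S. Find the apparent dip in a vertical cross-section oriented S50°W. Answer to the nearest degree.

Angle between strike (S70°E) and section (S50°W): β = 60°.
tan α = tan 31° × sin 60° = 0.6009 × 0.8660 = 0.5204
α = arctan(0.5204) = 27.49°

27°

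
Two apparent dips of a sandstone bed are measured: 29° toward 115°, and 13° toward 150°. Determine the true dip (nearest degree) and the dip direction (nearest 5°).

true dip 34°, dip direction 080°

Represent each trace as a vector plunging at its apparent dip toward its trend (east-north-up frame): v₁ = (0.793, -0.370, -0.485), v₂ = (0.487, -0.844, -0.225).
The plane normal is n = v₁ × v₂ ∝ (0.326, 0.058, 0.489).
True dip = arccos(n_z / |n|) = arccos(0.8280) = 34.1°.
Dip direction = azimuth of (n_x, n_y) = atan2(0.326, 0.058) = 80°.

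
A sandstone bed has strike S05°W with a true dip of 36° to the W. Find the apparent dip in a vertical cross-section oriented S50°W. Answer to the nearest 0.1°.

27.2°

The section lies 45° from the strike.
tan(apparent dip) = tan 36° · sin 45° = 0.5137
α = arctan(0.5137) = 27.19°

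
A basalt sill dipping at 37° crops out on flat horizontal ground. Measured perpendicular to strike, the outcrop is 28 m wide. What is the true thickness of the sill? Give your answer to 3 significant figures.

True thickness t = w · sin(dip) = 28 × sin 37°
t = 28 × 0.6018 = 16.851 m

16.9 m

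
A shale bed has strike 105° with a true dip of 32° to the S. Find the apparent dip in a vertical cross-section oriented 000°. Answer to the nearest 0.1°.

31.1°

The section lies 75° from the strike.
tan α = tan 32° × sin 75° = 0.6249 × 0.9659 = 0.6036
α = arctan(0.6036) = 31.11°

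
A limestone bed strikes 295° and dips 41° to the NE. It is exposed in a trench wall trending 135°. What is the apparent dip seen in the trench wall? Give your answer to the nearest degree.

The section lies 20° from the strike.
tan α = tan 41° × sin 20° = 0.8693 × 0.3420 = 0.2973
α = arctan(0.2973) = 16.56°

17°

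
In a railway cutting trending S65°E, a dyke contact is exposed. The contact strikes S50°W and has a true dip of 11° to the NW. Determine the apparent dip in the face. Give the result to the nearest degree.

Angle between strike (S50°W) and section (S65°E): β = 65°.
tan α = tan 11° × sin 65° = 0.1944 × 0.9063 = 0.1762
α = arctan(0.1762) = 9.99°

10°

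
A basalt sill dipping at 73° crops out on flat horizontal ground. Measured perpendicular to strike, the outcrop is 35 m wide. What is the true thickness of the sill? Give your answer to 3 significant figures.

True thickness t = w · sin(dip) = 35 × sin 73°
t = 35 × 0.9563 = 33.471 m

33.5 m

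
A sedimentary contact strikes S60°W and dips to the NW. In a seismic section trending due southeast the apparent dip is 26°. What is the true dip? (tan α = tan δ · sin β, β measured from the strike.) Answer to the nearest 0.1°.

26.8°

The section is 75° from the strike.
tan δ = tan α / sin β = tan 26° / sin 75° = 0.4877 / 0.9659 = 0.5049
δ = arctan(0.5049) = 26.79°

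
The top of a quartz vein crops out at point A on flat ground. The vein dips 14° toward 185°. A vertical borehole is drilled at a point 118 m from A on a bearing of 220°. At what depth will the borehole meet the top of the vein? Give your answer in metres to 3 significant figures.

The hole lies 35° from the dip direction, so the down-dip offset is 118 × cos 35° = 96.66 m.
Depth = down-dip offset × tan(dip) = 96.66 × tan 14° = 96.66 × 0.2493
Depth = 24.10 m

24.1 m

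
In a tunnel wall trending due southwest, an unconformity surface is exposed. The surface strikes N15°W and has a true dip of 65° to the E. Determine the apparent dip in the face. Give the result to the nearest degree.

The strike is N15°W and the section trends due southwest; the acute angle between them is β = 60°.
tan α = tan 65° × sin 60° = 2.1445 × 0.8660 = 1.8572
apparent dip = arctan 1.8572 = 61.70°

62°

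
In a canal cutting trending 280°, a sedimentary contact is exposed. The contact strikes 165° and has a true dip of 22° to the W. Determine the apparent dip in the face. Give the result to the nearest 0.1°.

Angle between strike (165°) and section (280°): β = 65°.
tan(apparent dip) = tan 22° · sin 65° = 0.3662
apparent dip = arctan 0.3662 = 20.11°

20.1°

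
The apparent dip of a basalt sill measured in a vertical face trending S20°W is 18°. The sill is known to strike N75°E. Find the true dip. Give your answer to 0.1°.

21.6°

β = acute angle between strike N75°E and section S20°W = 55°.
tan δ = tan α / sin β = tan 18° / sin 55° = 0.3249 / 0.8192 = 0.3967
δ = arctan(0.3967) = 21.64°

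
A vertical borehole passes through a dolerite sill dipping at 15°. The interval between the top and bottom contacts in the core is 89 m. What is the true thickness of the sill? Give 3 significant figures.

True thickness t = h · cos(dip) = 89 × cos 15°
t = 89 × 0.9659 = 85.967 m

86.0 m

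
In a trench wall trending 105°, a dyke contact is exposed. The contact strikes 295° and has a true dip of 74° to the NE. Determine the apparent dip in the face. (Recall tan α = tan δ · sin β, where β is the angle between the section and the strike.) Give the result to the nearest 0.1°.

31.2°

Angle between strike (295°) and section (105°): β = 10°.
tan(apparent dip) = tan 74° · sin 10° = 0.6056
apparent dip = arctan 0.6056 = 31.20°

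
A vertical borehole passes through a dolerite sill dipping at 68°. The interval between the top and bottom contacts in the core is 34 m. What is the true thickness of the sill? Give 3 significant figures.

True thickness t = h · cos(dip) = 34 × cos 68°
t = 34 × 0.3746 = 12.737 m

12.7 m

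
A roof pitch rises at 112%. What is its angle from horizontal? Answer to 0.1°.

48.2°

tan θ = 112/100 = 1.1200
θ = arctan(1.1200) = 48.24°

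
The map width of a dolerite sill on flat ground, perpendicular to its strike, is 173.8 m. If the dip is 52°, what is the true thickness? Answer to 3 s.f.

True thickness t = w · sin(dip) = 173.8 × sin 52°
t = 173.8 × 0.7880 = 136.956 m

137 m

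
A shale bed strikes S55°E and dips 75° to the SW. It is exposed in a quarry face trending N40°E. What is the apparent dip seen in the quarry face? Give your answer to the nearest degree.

The strike is S55°E and the section trends N40°E; the acute angle between them is β = 85°.
tan α = tan 75° × sin 85° = 3.7321 × 0.9962 = 3.7178
apparent dip = arctan 3.7178 = 74.95°

75°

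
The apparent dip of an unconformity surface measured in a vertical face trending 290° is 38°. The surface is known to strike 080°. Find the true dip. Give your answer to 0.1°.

β = acute angle between strike 080° and section 290° = 30°.
tan(true dip) = tan 38° / sin 30° = 1.5626
true dip = arctan 1.5626 = 57.38°

57.4°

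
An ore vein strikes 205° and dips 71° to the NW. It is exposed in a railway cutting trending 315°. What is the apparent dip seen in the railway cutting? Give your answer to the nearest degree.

70°

The section lies 70° from the strike.
tan(apparent dip) = tan 71° · sin 70° = 2.7291
apparent dip = arctan 2.7291 = 69.88°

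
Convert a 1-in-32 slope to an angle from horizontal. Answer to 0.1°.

tan θ = 1/32 = 0.0312
θ = arctan(0.0312) = 1.79°

1.8°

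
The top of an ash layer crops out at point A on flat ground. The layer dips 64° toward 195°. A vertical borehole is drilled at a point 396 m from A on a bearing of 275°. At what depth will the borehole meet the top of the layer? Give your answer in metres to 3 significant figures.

141 m

The hole lies 80° from the dip direction, so the down-dip offset is 396 × cos 80° = 68.76 m.
Depth = down-dip offset × tan(dip) = 68.76 × tan 64° = 68.76 × 2.0503
Depth = 140.99 m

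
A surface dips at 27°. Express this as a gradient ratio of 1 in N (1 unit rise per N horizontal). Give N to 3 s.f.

1 in 1.96

1 : N means tan θ = 1/N, so N = 1/tan 27° = 1/0.5095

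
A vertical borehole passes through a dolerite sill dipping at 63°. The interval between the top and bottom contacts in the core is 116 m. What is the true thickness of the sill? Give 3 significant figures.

True thickness t = h · cos(dip) = 116 × cos 63°
t = 116 × 0.4540 = 52.663 m

52.7 m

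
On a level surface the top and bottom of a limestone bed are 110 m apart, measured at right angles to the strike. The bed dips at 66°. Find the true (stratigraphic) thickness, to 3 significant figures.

True thickness t = w · sin(dip) = 110 × sin 66°
t = 110 × 0.9135 = 100.490 m

100 m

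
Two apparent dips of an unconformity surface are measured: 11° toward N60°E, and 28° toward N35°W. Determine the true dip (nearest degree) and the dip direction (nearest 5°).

true dip 30°, dip direction 350°

Represent each trace as a vector plunging at its apparent dip toward its trend (east-north-up frame): v₁ = (0.850, 0.491, -0.191), v₂ = (-0.506, 0.723, -0.469).
Cross product v₁ × v₂ gives the pole to the plane: n ∝ (-0.092, 0.496, 0.863).
Dip δ = arctan(|n_h|/n_z) = arctan(0.504/0.863) = 30.3°.
Dip direction = atan2(-0.092, 0.496) = 349° (azimuth of n's horizontal projection).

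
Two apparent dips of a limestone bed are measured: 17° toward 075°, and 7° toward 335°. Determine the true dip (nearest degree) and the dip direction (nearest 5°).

Each apparent-dip line lies in the plane. As unit vectors (x east, y north, z up), v₁ plunges 17°→075° and v₂ plunges 7°→335°.
The plane normal is n = v₁ × v₂ ∝ (0.233, 0.235, 0.935).
True dip = arccos(n_z / |n|) = arccos(0.9427) = 19.5°.
The horizontal component of n points toward azimuth atan2(n_x, n_y) = 45°, the dip direction.

true dip 19°, dip direction 045°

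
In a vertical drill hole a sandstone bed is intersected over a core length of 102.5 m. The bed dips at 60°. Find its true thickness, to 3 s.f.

51.3 m

True thickness t = h · cos(dip) = 102.5 × cos 60°
t = 102.5 × 0.5000 = 51.250 m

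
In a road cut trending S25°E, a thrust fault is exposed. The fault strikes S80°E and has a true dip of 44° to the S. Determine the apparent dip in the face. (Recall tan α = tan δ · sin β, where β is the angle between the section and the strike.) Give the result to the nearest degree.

38°

Angle between strike (S80°E) and section (S25°E): β = 55°.
tan(apparent dip) = tan 44° · sin 55° = 0.7910
apparent dip = arctan 0.7910 = 38.35°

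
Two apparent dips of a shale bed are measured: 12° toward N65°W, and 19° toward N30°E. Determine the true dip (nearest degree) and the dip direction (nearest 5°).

Represent each trace as a vector plunging at its apparent dip toward its trend (east-north-up frame): v₁ = (-0.887, 0.413, -0.208), v₂ = (0.473, 0.819, -0.326).
The plane normal is n = v₁ × v₂ ∝ (-0.036, 0.387, 0.921).
Dip δ = arctan(|n_h|/n_z) = arctan(0.389/0.921) = 22.9°.
The horizontal component of n points toward azimuth atan2(n_x, n_y) = 355°, the dip direction.

true dip 23°, dip direction 355°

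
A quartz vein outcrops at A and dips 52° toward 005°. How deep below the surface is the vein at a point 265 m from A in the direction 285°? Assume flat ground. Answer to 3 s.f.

The hole lies 80° from the dip direction, so the down-dip offset is 265 × cos 80° = 46.02 m.
Depth = down-dip offset × tan(dip) = 46.02 × tan 52° = 46.02 × 1.2799
Depth = 58.90 m

58.9 m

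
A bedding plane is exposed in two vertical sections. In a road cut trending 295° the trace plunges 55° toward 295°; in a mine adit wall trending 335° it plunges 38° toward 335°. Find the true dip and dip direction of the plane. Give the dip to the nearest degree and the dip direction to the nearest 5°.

true dip 56°, dip direction 275°

Represent each trace as a vector plunging at its apparent dip toward its trend (east-north-up frame): v₁ = (-0.520, 0.242, -0.819), v₂ = (-0.333, 0.714, -0.616).
The plane normal is n = v₁ × v₂ ∝ (-0.436, 0.047, 0.291).
True dip = arccos(n_z / |n|) = arccos(0.5525) = 56.5°.
Dip direction = atan2(-0.436, 0.047) = 276° (azimuth of n's horizontal projection).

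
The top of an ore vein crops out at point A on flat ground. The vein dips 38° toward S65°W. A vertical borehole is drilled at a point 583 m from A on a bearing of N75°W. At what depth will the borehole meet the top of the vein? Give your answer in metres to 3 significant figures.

The hole lies 40° from the dip direction, so the down-dip offset is 583 × cos 40° = 446.60 m.
Depth = down-dip offset × tan(dip) = 446.60 × tan 38° = 446.60 × 0.7813
Depth = 348.93 m

349 m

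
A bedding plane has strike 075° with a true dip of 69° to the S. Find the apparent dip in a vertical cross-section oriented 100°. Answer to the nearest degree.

The strike is 075° and the section trends 100°; the acute angle between them is β = 25°.
tan α = tan 69° × sin 25° = 2.6051 × 0.4226 = 1.1010
α = arctan(1.1010) = 47.75°

48°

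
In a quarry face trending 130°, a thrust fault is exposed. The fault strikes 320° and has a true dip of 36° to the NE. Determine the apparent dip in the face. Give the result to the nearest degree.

7°

The section lies 10° from the strike.
tan α = tan 36° × sin 10° = 0.7265 × 0.1736 = 0.1262
apparent dip = arctan 0.1262 = 7.19°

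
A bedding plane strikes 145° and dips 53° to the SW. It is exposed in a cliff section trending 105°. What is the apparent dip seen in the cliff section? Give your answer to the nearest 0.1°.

40.5°

The section lies 40° from the strike.
tan α = tan 53° × sin 40° = 1.3270 × 0.6428 = 0.8530
α = arctan(0.8530) = 40.46°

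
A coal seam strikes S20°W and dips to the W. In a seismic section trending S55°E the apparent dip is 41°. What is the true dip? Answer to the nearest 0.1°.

42.0°

β = acute angle between strike S20°W and section S55°E = 75°.
tan(true dip) = tan 41° / sin 75° = 0.9000
δ = arctan(0.9000) = 41.99°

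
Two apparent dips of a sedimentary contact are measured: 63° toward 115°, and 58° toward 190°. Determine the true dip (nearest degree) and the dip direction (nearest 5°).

Each apparent-dip line lies in the plane. As unit vectors (x east, y north, z up), v₁ plunges 63°→115° and v₂ plunges 58°→190°.
n = v₁ × v₂ = (0.302, -0.431, 0.232) (taken with n_z > 0).
Dip δ = arctan(|n_h|/n_z) = arctan(0.526/0.232) = 66.2°.
Dip direction = atan2(0.302, -0.431) = 145° (azimuth of n's horizontal projection).

true dip 66°, dip direction 145°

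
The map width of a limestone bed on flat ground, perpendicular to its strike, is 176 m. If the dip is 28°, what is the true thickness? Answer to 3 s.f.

True thickness t = w · sin(dip) = 176 × sin 28°
t = 176 × 0.4695 = 82.627 m

82.6 m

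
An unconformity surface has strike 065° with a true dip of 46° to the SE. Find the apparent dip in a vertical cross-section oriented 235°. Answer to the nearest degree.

Angle between strike (065°) and section (235°): β = 10°.
tan(apparent dip) = tan 46° · sin 10° = 0.1798
α = arctan(0.1798) = 10.19°

10°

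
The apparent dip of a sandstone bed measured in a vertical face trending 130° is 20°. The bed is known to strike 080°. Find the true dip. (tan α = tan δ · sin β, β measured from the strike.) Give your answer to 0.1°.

25.4°

The section is 50° from the strike.
tan(true dip) = tan 20° / sin 50° = 0.4751
true dip = arctan 0.4751 = 25.41°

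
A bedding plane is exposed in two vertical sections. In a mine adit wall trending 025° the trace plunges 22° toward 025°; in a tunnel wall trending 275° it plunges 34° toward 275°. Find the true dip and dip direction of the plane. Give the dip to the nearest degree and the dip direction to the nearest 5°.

Each apparent-dip line lies in the plane. As unit vectors (x east, y north, z up), v₁ plunges 22°→025° and v₂ plunges 34°→275°.
The plane normal is n = v₁ × v₂ ∝ (-0.443, 0.528, 0.722).
True dip = arccos(n_z / |n|) = arccos(0.7233) = 43.7°.
Dip direction = atan2(-0.443, 0.528) = 320° (azimuth of n's horizontal projection).

true dip 44°, dip direction 320°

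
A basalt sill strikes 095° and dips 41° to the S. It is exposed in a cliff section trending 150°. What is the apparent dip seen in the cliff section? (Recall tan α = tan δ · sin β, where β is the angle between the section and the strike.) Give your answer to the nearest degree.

35°

The section lies 55° from the strike.
tan(apparent dip) = tan 41° · sin 55° = 0.7121
α = arctan(0.7121) = 35.45°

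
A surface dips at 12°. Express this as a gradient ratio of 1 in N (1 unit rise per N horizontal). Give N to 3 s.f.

1 in 4.70

1 : N means tan θ = 1/N, so N = 1/tan 12° = 1/0.2126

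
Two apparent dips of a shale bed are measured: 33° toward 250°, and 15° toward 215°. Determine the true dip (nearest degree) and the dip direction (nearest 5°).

true dip 39°, dip direction 285°

Each apparent-dip line lies in the plane. As unit vectors (x east, y north, z up), v₁ plunges 33°→250° and v₂ plunges 15°→215°.
The plane normal is n = v₁ × v₂ ∝ (-0.357, 0.098, 0.465).
Dip δ = arctan(|n_h|/n_z) = arctan(0.370/0.465) = 38.5°.
Dip direction = atan2(-0.357, 0.098) = 285° (azimuth of n's horizontal projection).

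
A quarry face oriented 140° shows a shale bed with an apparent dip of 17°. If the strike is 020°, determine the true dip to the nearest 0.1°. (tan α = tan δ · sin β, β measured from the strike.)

19.4°

The section is 60° from the strike.
tan δ = tan α / sin β = tan 17° / sin 60° = 0.3057 / 0.8660 = 0.3530
δ = arctan(0.3530) = 19.44°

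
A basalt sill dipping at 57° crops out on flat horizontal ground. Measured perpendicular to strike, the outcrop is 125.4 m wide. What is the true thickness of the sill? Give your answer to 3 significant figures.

True thickness t = w · sin(dip) = 125.4 × sin 57°
t = 125.4 × 0.8387 = 105.169 m

105 m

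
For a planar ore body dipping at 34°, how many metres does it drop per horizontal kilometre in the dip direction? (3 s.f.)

675 m

drop per km = 1000 × tan 34° = 1000 × 0.6745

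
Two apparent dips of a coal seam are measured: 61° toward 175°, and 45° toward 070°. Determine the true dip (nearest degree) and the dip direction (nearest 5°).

The two traces are lines in the plane: v₁ = (sin 175°·cos 61°, cos 175°·cos 61°, −sin 61°), v₂ = (sin 70°·cos 45°, cos 70°·cos 45°, −sin 45°).
n = v₁ × v₂ = (0.553, -0.551, 0.331) (taken with n_z > 0).
True dip = arccos(n_z / |n|) = arccos(0.3904) = 67.0°.
Dip direction = azimuth of (n_x, n_y) = atan2(0.553, -0.551) = 135°.

true dip 67°, dip direction 135°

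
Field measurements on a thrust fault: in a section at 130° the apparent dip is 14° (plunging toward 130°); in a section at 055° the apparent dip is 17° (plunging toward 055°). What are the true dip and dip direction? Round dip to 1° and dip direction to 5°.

Represent each trace as a vector plunging at its apparent dip toward its trend (east-north-up frame): v₁ = (0.743, -0.624, -0.242), v₂ = (0.783, 0.549, -0.292).
Cross product v₁ × v₂ gives the pole to the plane: n ∝ (0.315, 0.028, 0.896).
tan δ = √(n_x²+n_y²)/n_z = 0.316/0.896, so δ = 19.4°.
The horizontal component of n points toward azimuth atan2(n_x, n_y) = 85°, the dip direction.

true dip 19°, dip direction 085°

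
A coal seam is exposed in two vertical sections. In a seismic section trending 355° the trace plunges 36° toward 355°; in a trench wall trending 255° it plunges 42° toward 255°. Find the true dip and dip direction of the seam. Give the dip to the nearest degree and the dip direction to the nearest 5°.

The two traces are lines in the plane: v₁ = (sin 355°·cos 36°, cos 355°·cos 36°, −sin 36°), v₂ = (sin 255°·cos 42°, cos 255°·cos 42°, −sin 42°).
The plane normal is n = v₁ × v₂ ∝ (-0.652, 0.375, 0.592).
True dip = arccos(n_z / |n|) = arccos(0.6185) = 51.8°.
The horizontal component of n points toward azimuth atan2(n_x, n_y) = 300°, the dip direction.

true dip 52°, dip direction 300°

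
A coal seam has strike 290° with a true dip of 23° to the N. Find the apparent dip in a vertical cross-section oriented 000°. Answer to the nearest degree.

The section lies 70° from the strike.
tan(apparent dip) = tan 23° · sin 70° = 0.3989
apparent dip = arctan 0.3989 = 21.75°

22°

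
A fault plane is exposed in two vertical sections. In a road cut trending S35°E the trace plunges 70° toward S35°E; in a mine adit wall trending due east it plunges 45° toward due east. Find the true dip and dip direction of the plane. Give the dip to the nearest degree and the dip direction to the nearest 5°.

true dip 71°, dip direction 160°

The two traces are lines in the plane: v₁ = (sin 145°·cos 70°, cos 145°·cos 70°, −sin 70°), v₂ = (sin 90°·cos 45°, cos 90°·cos 45°, −sin 45°).
Cross product v₁ × v₂ gives the pole to the plane: n ∝ (0.198, -0.526, 0.198).
True dip = arccos(n_z / |n|) = arccos(0.3325) = 70.6°.
Dip direction = atan2(0.198, -0.526) = 159° (azimuth of n's horizontal projection).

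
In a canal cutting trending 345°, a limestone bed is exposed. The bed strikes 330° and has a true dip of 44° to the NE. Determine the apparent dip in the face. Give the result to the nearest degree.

The section lies 15° from the strike.
tan α = tan 44° × sin 15° = 0.9657 × 0.2588 = 0.2499
α = arctan(0.2499) = 14.03°

14°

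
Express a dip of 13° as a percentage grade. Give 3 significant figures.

23.1%

grade % = 100 × tan 13° = 100 × 0.2309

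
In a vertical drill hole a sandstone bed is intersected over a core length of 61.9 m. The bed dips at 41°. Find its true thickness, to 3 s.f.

True thickness t = h · cos(dip) = 61.9 × cos 41°
t = 61.9 × 0.7547 = 46.717 m

46.7 m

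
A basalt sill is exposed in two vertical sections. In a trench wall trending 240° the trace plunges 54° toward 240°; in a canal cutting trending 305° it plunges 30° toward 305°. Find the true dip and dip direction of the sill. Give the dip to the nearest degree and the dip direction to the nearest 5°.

true dip 54°, dip direction 240°

Each apparent-dip line lies in the plane. As unit vectors (x east, y north, z up), v₁ plunges 54°→240° and v₂ plunges 30°→305°.
The plane normal is n = v₁ × v₂ ∝ (-0.549, -0.319, 0.461).
Dip δ = arctan(|n_h|/n_z) = arctan(0.635/0.461) = 54.0°.
The horizontal component of n points toward azimuth atan2(n_x, n_y) = 240°, the dip direction.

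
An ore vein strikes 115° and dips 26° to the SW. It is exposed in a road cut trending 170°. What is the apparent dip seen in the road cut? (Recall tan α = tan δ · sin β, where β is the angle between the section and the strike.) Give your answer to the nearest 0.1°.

21.8°

Angle between strike (115°) and section (170°): β = 55°.
tan α = tan 26° × sin 55° = 0.4877 × 0.8192 = 0.3995
apparent dip = arctan 0.3995 = 21.78°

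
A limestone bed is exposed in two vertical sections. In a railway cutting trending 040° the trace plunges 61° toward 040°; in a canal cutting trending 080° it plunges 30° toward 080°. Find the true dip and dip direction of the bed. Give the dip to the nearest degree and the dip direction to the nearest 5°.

Represent each trace as a vector plunging at its apparent dip toward its trend (east-north-up frame): v₁ = (0.312, 0.371, -0.875), v₂ = (0.853, 0.150, -0.500).
Cross product v₁ × v₂ gives the pole to the plane: n ∝ (0.054, 0.590, 0.270).
tan δ = √(n_x²+n_y²)/n_z = 0.593/0.270, so δ = 65.5°.
The horizontal component of n points toward azimuth atan2(n_x, n_y) = 5°, the dip direction.

true dip 66°, dip direction 005°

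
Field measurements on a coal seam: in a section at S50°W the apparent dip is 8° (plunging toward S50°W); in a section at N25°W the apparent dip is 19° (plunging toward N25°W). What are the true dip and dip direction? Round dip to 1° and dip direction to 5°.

Represent each trace as a vector plunging at its apparent dip toward its trend (east-north-up frame): v₁ = (-0.759, -0.637, -0.139), v₂ = (-0.400, 0.857, -0.326).
n = v₁ × v₂ = (-0.326, 0.191, 0.904) (taken with n_z > 0).
True dip = arccos(n_z / |n|) = arccos(0.9225) = 22.7°.
Dip direction = atan2(-0.326, 0.191) = 300° (azimuth of n's horizontal projection).

true dip 23°, dip direction 300°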